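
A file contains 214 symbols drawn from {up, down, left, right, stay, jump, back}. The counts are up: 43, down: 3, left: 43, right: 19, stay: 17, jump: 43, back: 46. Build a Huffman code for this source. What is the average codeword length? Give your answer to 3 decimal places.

2.659 bits/symbol

Probabilities are the counts divided by 214.
Repeatedly combine the two least-probable nodes; the expected code length is the sum of the merged weights.
merge 3/214 + 17/214 → 10/107
merge 19/214 + 10/107 → 39/214
merge 39/214 + 43/214 → 41/107
merge 43/214 + 43/214 → 43/107
merge 23/107 + 41/107 → 64/107
merge 43/107 + 64/107 → 1
L = 10/107 + 39/214 + 41/107 + 43/107 + 64/107 + 1 = 569/214 ≈ 2.659 bits/symbol.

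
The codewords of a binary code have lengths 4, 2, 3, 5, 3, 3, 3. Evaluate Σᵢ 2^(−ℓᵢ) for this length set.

0.84375

With common denominator 2^5 = 32: Σ 2^(−ℓᵢ) = 2/32 + 8/32 + 4/32 + 1/32 + 4/32 + 4/32 + 4/32 = 27/32 = 0.84375.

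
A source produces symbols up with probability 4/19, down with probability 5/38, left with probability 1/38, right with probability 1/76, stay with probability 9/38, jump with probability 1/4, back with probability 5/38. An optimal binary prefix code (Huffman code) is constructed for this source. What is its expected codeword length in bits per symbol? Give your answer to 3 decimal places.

Repeatedly combine the two least-probable nodes; the expected code length is the sum of the merged weights.
merge 1/76 + 1/38 → 3/76
merge 3/76 + 5/38 → 13/76
merge 5/38 + 13/76 → 23/76
merge 4/19 + 9/38 → 17/38
merge 1/4 + 23/76 → 21/38
merge 17/38 + 21/38 → 1
L = 3/76 + 13/76 + 23/76 + 17/38 + 21/38 + 1 = 191/76 ≈ 2.513 bits/symbol.

2.513 bits/symbol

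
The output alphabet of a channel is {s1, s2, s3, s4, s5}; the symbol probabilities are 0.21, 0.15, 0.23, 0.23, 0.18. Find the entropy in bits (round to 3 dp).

2.304 bits

H = −Σ pᵢ log₂ pᵢ.
−0.21·log₂(0.21) = 0.4728
−0.15·log₂(0.15) = 0.4105
−0.23·log₂(0.23) = 0.4877
−0.23·log₂(0.23) = 0.4877
−0.18·log₂(0.18) = 0.4453
Sum ≈ 2.3040 → 2.304 bits.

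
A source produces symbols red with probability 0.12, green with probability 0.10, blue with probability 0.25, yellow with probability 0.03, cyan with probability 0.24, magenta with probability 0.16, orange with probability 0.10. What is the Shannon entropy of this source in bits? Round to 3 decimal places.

H = −Σ pᵢ log₂ pᵢ.
−0.12·log₂(0.12) = 0.3671
−0.10·log₂(0.10) = 0.3322
−0.25·log₂(0.25) = 0.5000
−0.03·log₂(0.03) = 0.1518
−0.24·log₂(0.24) = 0.4941
−0.16·log₂(0.16) = 0.4230
−0.10·log₂(0.10) = 0.3322
Sum ≈ 2.6004 → 2.600 bits.

2.600 bits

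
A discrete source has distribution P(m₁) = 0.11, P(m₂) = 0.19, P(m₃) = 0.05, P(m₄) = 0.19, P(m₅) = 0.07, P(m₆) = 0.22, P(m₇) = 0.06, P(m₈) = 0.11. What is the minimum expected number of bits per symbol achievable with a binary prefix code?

Repeatedly combine the two least-probable nodes; the expected code length is the sum of the merged weights.
merge 1/20 + 3/50 → 11/100
merge 7/100 + 11/100 → 9/50
merge 11/100 + 11/100 → 11/50
merge 9/50 + 19/100 → 37/100
merge 19/100 + 11/50 → 41/100
merge 11/50 + 37/100 → 59/100
merge 41/100 + 59/100 → 1
L = 11/100 + 9/50 + 11/50 + 37/100 + 41/100 + 59/100 + 1 = 72/25 = 2.88 bits/symbol.

2.88 bits/symbol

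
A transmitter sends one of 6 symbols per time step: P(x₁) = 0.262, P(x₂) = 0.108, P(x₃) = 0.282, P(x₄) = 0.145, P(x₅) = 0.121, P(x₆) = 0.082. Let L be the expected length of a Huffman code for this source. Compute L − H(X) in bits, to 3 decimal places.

0.019 bits

Entropy H = −Σ p log₂ p ≈ 2.4366 bits.
Huffman merges: 41/500+27/250→19/100; 121/1000+29/200→133/500; 19/100+131/500→113/250; 133/500+141/500→137/250; 113/250+137/250→1. L = 307/125 ≈ 2.4560.
L − H = 2.4560 − 2.4366 = 0.019 bits.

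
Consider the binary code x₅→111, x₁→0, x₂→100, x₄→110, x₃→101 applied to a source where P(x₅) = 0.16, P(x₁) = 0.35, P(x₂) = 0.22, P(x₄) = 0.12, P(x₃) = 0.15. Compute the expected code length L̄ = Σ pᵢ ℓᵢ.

2.3 bits/symbol

L̄ = Σ pᵢ·ℓᵢ = 0.16·3 + 0.35·1 + 0.22·3 + 0.12·3 + 0.15·3 = 2.3 bits/symbol.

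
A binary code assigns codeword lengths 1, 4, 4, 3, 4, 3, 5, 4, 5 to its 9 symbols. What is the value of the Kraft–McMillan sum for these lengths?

With common denominator 2^5 = 32: Σ 2^(−ℓᵢ) = 16/32 + 2/32 + 2/32 + 4/32 + 2/32 + 4/32 + 1/32 + 2/32 + 1/32 = 34/32 = 1.0625.

1.0625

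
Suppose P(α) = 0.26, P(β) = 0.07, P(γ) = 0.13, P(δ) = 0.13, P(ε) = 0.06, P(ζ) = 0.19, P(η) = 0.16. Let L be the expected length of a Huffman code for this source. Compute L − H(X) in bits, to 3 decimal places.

Entropy H = −Σ p log₂ p ≈ 2.6609 bits.
Huffman merges: 3/50+7/100→13/100; 13/100+13/100→13/50; 13/100+4/25→29/100; 19/100+13/50→9/20; 13/50+29/100→11/20; 9/20+11/20→1. L = 67/25 ≈ 2.6800.
L − H = 2.6800 − 2.6609 = 0.019 bits.

0.019 bits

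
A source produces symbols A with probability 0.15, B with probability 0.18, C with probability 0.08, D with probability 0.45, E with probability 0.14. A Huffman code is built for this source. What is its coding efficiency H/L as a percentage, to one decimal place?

98.2%

Entropy H = −Σ p log₂ p ≈ 2.0629 bits.
Huffman merges: 2/25+7/50→11/50; 3/20+9/50→33/100; 11/50+33/100→11/20; 9/20+11/20→1. L = 21/10 ≈ 2.1000.
Efficiency = H/L = 2.0629/2.1000 = 98.2%.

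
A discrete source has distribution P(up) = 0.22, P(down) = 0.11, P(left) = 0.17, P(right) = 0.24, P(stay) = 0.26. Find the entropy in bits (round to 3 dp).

2.265 bits

H = −Σ pᵢ log₂ pᵢ.
−0.22·log₂(0.22) = 0.4806
−0.11·log₂(0.11) = 0.3503
−0.17·log₂(0.17) = 0.4346
−0.24·log₂(0.24) = 0.4941
−0.26·log₂(0.26) = 0.5053
Sum ≈ 2.2649 → 2.265 bits.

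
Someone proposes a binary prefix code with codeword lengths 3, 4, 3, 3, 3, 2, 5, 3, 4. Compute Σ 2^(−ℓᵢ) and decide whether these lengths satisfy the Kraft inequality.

With common denominator 2^5 = 32: Σ 2^(−ℓᵢ) = 4/32 + 2/32 + 4/32 + 4/32 + 4/32 + 8/32 + 1/32 + 4/32 + 2/32 = 33/32 = 1.03125.
Kraft's inequality requires Σ ≤ 1; here Σ = 1.03125 > 1, so no such prefix code exists.

1.03125; no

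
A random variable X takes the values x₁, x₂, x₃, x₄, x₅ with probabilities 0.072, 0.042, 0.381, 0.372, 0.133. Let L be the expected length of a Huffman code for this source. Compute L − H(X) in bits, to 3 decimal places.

Entropy H = −Σ p log₂ p ≈ 1.9136 bits.
Huffman merges: 21/500+9/125→57/500; 57/500+133/1000→247/1000; 247/1000+93/250→619/1000; 381/1000+619/1000→1. L = 99/50 ≈ 1.9800.
L − H = 1.9800 − 1.9136 = 0.066 bits.

0.066 bits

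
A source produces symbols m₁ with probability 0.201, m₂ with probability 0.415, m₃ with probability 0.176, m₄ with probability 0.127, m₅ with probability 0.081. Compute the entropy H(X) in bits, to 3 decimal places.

2.105 bits

H = −Σ pᵢ log₂ pᵢ.
−0.201·log₂(0.201) = 0.4653
−0.415·log₂(0.415) = 0.5266
−0.176·log₂(0.176) = 0.4411
−0.127·log₂(0.127) = 0.3781
−0.081·log₂(0.081) = 0.2937
Sum ≈ 2.1047 → 2.105 bits.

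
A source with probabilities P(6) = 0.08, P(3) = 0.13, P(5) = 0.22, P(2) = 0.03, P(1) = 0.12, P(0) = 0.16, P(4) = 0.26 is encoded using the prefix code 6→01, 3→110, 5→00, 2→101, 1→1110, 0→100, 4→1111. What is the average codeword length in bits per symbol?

3.08 bits/symbol

L̄ = Σ pᵢ·ℓᵢ = 0.08·2 + 0.13·3 + 0.22·2 + 0.03·3 + 0.12·4 + 0.16·3 + 0.26·4 = 3.08 bits/symbol.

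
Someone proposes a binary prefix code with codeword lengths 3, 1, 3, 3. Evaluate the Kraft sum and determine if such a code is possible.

With common denominator 2^3 = 8: Σ 2^(−ℓᵢ) = 1/8 + 4/8 + 1/8 + 1/8 = 7/8 = 0.875.
Kraft's inequality requires Σ ≤ 1; here Σ = 0.875 ≤ 1, so such a prefix code exists.

0.875; yes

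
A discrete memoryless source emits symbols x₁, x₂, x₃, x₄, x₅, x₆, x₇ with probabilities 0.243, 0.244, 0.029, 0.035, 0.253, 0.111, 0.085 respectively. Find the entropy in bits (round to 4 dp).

2.4659 bits

H = −Σ pᵢ log₂ pᵢ.
−0.243·log₂(0.243) = 0.4960
−0.244·log₂(0.244) = 0.4966
−0.029·log₂(0.029) = 0.1481
−0.035·log₂(0.035) = 0.1693
−0.253·log₂(0.253) = 0.5016
−0.111·log₂(0.111) = 0.3520
−0.085·log₂(0.085) = 0.3023
Sum ≈ 2.4659 → 2.4659 bits.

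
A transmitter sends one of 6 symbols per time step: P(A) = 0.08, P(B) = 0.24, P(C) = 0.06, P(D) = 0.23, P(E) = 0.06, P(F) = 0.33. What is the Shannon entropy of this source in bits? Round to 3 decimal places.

2.288 bits

H = −Σ pᵢ log₂ pᵢ.
−0.08·log₂(0.08) = 0.2915
−0.24·log₂(0.24) = 0.4941
−0.06·log₂(0.06) = 0.2435
−0.23·log₂(0.23) = 0.4877
−0.06·log₂(0.06) = 0.2435
−0.33·log₂(0.33) = 0.5278
Sum ≈ 2.2882 → 2.288 bits.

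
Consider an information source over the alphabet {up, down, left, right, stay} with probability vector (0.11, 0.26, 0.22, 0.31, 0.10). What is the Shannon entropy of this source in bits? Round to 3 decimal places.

2.192 bits

H = −Σ pᵢ log₂ pᵢ.
−0.11·log₂(0.11) = 0.3503
−0.26·log₂(0.26) = 0.5053
−0.22·log₂(0.22) = 0.4806
−0.31·log₂(0.31) = 0.5238
−0.10·log₂(0.10) = 0.3322
Sum ≈ 2.1921 → 2.192 bits.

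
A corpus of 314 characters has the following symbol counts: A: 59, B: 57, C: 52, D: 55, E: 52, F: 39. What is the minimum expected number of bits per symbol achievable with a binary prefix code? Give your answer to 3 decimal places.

2.631 bits/symbol

Probabilities are the counts divided by 314.
Repeatedly combine the two least-probable nodes; the expected code length is the sum of the merged weights.
merge 39/314 + 26/157 → 91/314
merge 26/157 + 55/314 → 107/314
merge 57/314 + 59/314 → 58/157
merge 91/314 + 107/314 → 99/157
merge 58/157 + 99/157 → 1
L = 91/314 + 107/314 + 58/157 + 99/157 + 1 = 413/157 ≈ 2.631 bits/symbol.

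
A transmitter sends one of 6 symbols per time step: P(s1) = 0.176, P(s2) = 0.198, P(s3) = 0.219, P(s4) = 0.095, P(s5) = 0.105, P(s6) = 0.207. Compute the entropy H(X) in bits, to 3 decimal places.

H = −Σ pᵢ log₂ pᵢ.
−0.176·log₂(0.176) = 0.4411
−0.198·log₂(0.198) = 0.4626
−0.219·log₂(0.219) = 0.4798
−0.095·log₂(0.095) = 0.3226
−0.105·log₂(0.105) = 0.3414
−0.207·log₂(0.207) = 0.4704
Sum ≈ 2.5179 → 2.518 bits.

2.518 bits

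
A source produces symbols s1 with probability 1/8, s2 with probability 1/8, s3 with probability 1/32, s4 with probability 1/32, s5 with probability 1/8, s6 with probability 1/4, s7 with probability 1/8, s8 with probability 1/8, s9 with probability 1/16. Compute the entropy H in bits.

2.9375 bits

Each probability is a power of 1/2, so log₂(1/p) is an integer.
H = Σ p·log₂(1/p) = 1/8·3 + 1/8·3 + 1/32·5 + 1/32·5 + 1/8·3 + 1/4·2 + 1/8·3 + 1/8·3 + 1/16·4 = 2.9375 bits.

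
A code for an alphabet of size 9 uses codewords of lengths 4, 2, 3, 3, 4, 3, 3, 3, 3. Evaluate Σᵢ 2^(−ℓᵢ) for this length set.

With common denominator 2^4 = 16: Σ 2^(−ℓᵢ) = 1/16 + 4/16 + 2/16 + 2/16 + 1/16 + 2/16 + 2/16 + 2/16 + 2/16 = 18/16 = 1.125.

1.125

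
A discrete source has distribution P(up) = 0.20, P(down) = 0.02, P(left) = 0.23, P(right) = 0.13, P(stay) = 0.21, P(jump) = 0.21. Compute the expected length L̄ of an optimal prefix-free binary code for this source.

Repeatedly combine the two least-probable nodes; the expected code length is the sum of the merged weights.
merge 1/50 + 13/100 → 3/20
merge 3/20 + 1/5 → 7/20
merge 21/100 + 21/100 → 21/50
merge 23/100 + 7/20 → 29/50
merge 21/50 + 29/50 → 1
L = 3/20 + 7/20 + 21/50 + 29/50 + 1 = 5/2 = 2.5 bits/symbol.

2.5 bits/symbol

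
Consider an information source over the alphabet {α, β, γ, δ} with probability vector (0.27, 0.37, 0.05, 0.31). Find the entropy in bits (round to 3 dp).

H = −Σ pᵢ log₂ pᵢ.
−0.27·log₂(0.27) = 0.5100
−0.37·log₂(0.37) = 0.5307
−0.05·log₂(0.05) = 0.2161
−0.31·log₂(0.31) = 0.5238
Sum ≈ 1.7806 → 1.781 bits.

1.781 bits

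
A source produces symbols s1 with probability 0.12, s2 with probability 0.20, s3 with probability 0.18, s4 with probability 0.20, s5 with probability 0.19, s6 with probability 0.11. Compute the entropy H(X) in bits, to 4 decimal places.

2.5467 bits

H = −Σ pᵢ log₂ pᵢ.
−0.12·log₂(0.12) = 0.3671
−0.20·log₂(0.20) = 0.4644
−0.18·log₂(0.18) = 0.4453
−0.20·log₂(0.20) = 0.4644
−0.19·log₂(0.19) = 0.4552
−0.11·log₂(0.11) = 0.3503
Sum ≈ 2.5467 → 2.5467 bits.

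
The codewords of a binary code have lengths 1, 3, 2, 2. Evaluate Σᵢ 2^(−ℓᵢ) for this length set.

With common denominator 2^3 = 8: Σ 2^(−ℓᵢ) = 4/8 + 1/8 + 2/8 + 2/8 = 9/8 = 1.125.

1.125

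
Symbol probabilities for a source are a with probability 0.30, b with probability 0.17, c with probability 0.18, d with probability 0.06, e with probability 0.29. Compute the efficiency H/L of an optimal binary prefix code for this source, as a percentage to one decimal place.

97.0%

Entropy H = −Σ p log₂ p ≈ 2.1624 bits.
Huffman merges: 3/50+17/100→23/100; 9/50+23/100→41/100; 29/100+3/10→59/100; 41/100+59/100→1. L = 223/100 ≈ 2.2300.
Efficiency = H/L = 2.1624/2.2300 = 97.0%.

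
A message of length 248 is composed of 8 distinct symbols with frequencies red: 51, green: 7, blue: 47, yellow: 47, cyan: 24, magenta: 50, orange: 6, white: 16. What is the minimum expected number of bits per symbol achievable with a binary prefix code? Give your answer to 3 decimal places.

2.762 bits/symbol

Probabilities are the counts divided by 248.
Repeatedly combine the two least-probable nodes; the expected code length is the sum of the merged weights.
merge 3/124 + 7/248 → 13/248
merge 13/248 + 2/31 → 29/248
merge 3/31 + 29/248 → 53/248
merge 47/248 + 47/248 → 47/124
merge 25/124 + 51/248 → 101/248
merge 53/248 + 47/124 → 147/248
merge 101/248 + 147/248 → 1
L = 13/248 + 29/248 + 53/248 + 47/124 + 101/248 + 147/248 + 1 = 685/248 ≈ 2.762 bits/symbol.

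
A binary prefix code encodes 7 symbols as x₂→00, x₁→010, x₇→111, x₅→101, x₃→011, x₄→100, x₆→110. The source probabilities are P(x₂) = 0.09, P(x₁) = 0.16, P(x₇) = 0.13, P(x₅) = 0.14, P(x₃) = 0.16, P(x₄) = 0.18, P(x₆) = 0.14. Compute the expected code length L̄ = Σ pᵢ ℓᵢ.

2.91 bits/symbol

L̄ = Σ pᵢ·ℓᵢ = 0.09·2 + 0.16·3 + 0.13·3 + 0.14·3 + 0.16·3 + 0.18·3 + 0.14·3 = 2.91 bits/symbol.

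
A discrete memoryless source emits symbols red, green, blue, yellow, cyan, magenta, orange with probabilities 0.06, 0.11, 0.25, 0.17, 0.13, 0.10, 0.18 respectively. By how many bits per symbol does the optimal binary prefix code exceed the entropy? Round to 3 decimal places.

Entropy H = −Σ p log₂ p ≈ 2.6886 bits.
Huffman merges: 3/50+1/10→4/25; 11/100+13/100→6/25; 4/25+17/100→33/100; 9/50+6/25→21/50; 1/4+33/100→29/50; 21/50+29/50→1. L = 273/100 ≈ 2.7300.
L − H = 2.7300 − 2.6886 = 0.041 bits.

0.041 bits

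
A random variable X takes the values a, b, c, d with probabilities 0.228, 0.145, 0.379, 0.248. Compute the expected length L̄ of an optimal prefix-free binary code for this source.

Repeatedly combine the two least-probable nodes; the expected code length is the sum of the merged weights.
merge 29/200 + 57/250 → 373/1000
merge 31/125 + 373/1000 → 621/1000
merge 379/1000 + 621/1000 → 1
L = 373/1000 + 621/1000 + 1 = 997/500 = 1.994 bits/symbol.

1.994 bits/symbol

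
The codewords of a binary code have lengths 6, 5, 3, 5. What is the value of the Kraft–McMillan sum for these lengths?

With common denominator 2^6 = 64: Σ 2^(−ℓᵢ) = 1/64 + 2/64 + 8/64 + 2/64 = 13/64 = 0.203125.

0.203125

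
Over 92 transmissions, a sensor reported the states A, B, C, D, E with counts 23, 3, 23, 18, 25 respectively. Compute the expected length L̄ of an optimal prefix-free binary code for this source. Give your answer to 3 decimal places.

2.228 bits/symbol

Probabilities are the counts divided by 92.
Repeatedly combine the two least-probable nodes; the expected code length is the sum of the merged weights.
merge 3/92 + 9/46 → 21/92
merge 21/92 + 1/4 → 11/23
merge 1/4 + 25/92 → 12/23
merge 11/23 + 12/23 → 1
L = 21/92 + 11/23 + 12/23 + 1 = 205/92 ≈ 2.228 bits/symbol.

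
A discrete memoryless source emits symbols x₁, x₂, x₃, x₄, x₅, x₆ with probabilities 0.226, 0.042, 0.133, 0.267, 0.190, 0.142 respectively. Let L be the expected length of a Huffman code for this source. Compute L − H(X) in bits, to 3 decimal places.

Entropy H = −Σ p log₂ p ≈ 2.4279 bits.
Huffman merges: 21/500+133/1000→7/40; 71/500+7/40→317/1000; 19/100+113/500→52/125; 267/1000+317/1000→73/125; 52/125+73/125→1. L = 623/250 ≈ 2.4920.
L − H = 2.4920 − 2.4279 = 0.064 bits.

0.064 bits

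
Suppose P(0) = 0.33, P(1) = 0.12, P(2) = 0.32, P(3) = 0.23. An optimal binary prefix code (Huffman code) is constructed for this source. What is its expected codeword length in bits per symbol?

2 bits/symbol

Repeatedly combine the two least-probable nodes; the expected code length is the sum of the merged weights.
merge 3/25 + 23/100 → 7/20
merge 8/25 + 33/100 → 13/20
merge 7/20 + 13/20 → 1
L = 7/20 + 13/20 + 1 = 2 bits/symbol.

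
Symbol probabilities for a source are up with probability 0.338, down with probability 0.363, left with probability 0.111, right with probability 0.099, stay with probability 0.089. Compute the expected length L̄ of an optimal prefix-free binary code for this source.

2.124 bits/symbol

Repeatedly combine the two least-probable nodes; the expected code length is the sum of the merged weights.
merge 89/1000 + 99/1000 → 47/250
merge 111/1000 + 47/250 → 299/1000
merge 299/1000 + 169/500 → 637/1000
merge 363/1000 + 637/1000 → 1
L = 47/250 + 299/1000 + 637/1000 + 1 = 531/250 = 2.124 bits/symbol.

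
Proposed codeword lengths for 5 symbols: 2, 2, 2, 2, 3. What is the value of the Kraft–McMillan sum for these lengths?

With common denominator 2^3 = 8: Σ 2^(−ℓᵢ) = 2/8 + 2/8 + 2/8 + 2/8 + 1/8 = 9/8 = 1.125.

1.125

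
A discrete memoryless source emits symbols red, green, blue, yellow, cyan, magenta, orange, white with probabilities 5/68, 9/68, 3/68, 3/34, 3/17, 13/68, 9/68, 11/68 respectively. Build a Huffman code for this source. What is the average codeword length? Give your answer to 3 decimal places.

Repeatedly combine the two least-probable nodes; the expected code length is the sum of the merged weights.
merge 3/68 + 5/68 → 2/17
merge 3/34 + 2/17 → 7/34
merge 9/68 + 9/68 → 9/34
merge 11/68 + 3/17 → 23/68
merge 13/68 + 7/34 → 27/68
merge 9/34 + 23/68 → 41/68
merge 27/68 + 41/68 → 1
L = 2/17 + 7/34 + 9/34 + 23/68 + 27/68 + 41/68 + 1 = 199/68 ≈ 2.926 bits/symbol.

2.926 bits/symbol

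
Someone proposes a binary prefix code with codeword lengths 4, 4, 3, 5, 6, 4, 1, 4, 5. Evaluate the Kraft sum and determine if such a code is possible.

0.953125; yes

With common denominator 2^6 = 64: Σ 2^(−ℓᵢ) = 4/64 + 4/64 + 8/64 + 2/64 + 1/64 + 4/64 + 32/64 + 4/64 + 2/64 = 61/64 = 0.953125.
Kraft's inequality requires Σ ≤ 1; here Σ = 0.953125 ≤ 1, so such a prefix code exists.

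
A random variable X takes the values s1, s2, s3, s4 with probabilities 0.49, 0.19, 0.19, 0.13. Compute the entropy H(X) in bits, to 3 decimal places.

1.797 bits

H = −Σ pᵢ log₂ pᵢ.
−0.49·log₂(0.49) = 0.5043
−0.19·log₂(0.19) = 0.4552
−0.19·log₂(0.19) = 0.4552
−0.13·log₂(0.13) = 0.3826
Sum ≈ 1.7974 → 1.797 bits.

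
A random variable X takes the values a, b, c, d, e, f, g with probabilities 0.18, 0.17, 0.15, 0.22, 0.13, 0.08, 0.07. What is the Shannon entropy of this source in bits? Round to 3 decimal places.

2.714 bits

H = −Σ pᵢ log₂ pᵢ.
−0.18·log₂(0.18) = 0.4453
−0.17·log₂(0.17) = 0.4346
−0.15·log₂(0.15) = 0.4105
−0.22·log₂(0.22) = 0.4806
−0.13·log₂(0.13) = 0.3826
−0.08·log₂(0.08) = 0.2915
−0.07·log₂(0.07) = 0.2686
Sum ≈ 2.7137 → 2.714 bits.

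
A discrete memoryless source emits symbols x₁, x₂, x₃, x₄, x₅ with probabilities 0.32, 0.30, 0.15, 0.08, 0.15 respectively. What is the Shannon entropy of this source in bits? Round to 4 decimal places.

2.1597 bits

H = −Σ pᵢ log₂ pᵢ.
−0.32·log₂(0.32) = 0.5260
−0.30·log₂(0.30) = 0.5211
−0.15·log₂(0.15) = 0.4105
−0.08·log₂(0.08) = 0.2915
−0.15·log₂(0.15) = 0.4105
Sum ≈ 2.1597 → 2.1597 bits.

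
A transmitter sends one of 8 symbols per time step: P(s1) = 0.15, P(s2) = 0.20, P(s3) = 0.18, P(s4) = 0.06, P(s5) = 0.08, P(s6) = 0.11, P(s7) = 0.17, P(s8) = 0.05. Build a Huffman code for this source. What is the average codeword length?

2.91 bits/symbol

Repeatedly combine the two least-probable nodes; the expected code length is the sum of the merged weights.
merge 1/20 + 3/50 → 11/100
merge 2/25 + 11/100 → 19/100
merge 11/100 + 3/20 → 13/50
merge 17/100 + 9/50 → 7/20
merge 19/100 + 1/5 → 39/100
merge 13/50 + 7/20 → 61/100
merge 39/100 + 61/100 → 1
L = 11/100 + 19/100 + 13/50 + 7/20 + 39/100 + 61/100 + 1 = 291/100 = 2.91 bits/symbol.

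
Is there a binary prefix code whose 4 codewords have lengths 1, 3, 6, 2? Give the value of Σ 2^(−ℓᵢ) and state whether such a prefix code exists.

With common denominator 2^6 = 64: Σ 2^(−ℓᵢ) = 32/64 + 8/64 + 1/64 + 16/64 = 57/64 = 0.890625.
Kraft's inequality requires Σ ≤ 1; here Σ = 0.890625 ≤ 1, so such a prefix code exists.

0.890625; yes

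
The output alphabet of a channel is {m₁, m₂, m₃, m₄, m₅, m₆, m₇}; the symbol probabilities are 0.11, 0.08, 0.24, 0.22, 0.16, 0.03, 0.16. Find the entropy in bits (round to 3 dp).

2.614 bits

H = −Σ pᵢ log₂ pᵢ.
−0.11·log₂(0.11) = 0.3503
−0.08·log₂(0.08) = 0.2915
−0.24·log₂(0.24) = 0.4941
−0.22·log₂(0.22) = 0.4806
−0.16·log₂(0.16) = 0.4230
−0.03·log₂(0.03) = 0.1518
−0.16·log₂(0.16) = 0.4230
Sum ≈ 2.6143 → 2.614 bits.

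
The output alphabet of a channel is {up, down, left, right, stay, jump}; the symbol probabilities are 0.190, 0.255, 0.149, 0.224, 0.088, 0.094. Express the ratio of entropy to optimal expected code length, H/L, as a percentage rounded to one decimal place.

98.7%

Entropy H = −Σ p log₂ p ≈ 2.4799 bits.
Huffman merges: 11/125+47/500→91/500; 149/1000+91/500→331/1000; 19/100+28/125→207/500; 51/200+331/1000→293/500; 207/500+293/500→1. L = 2513/1000 ≈ 2.5130.
Efficiency = H/L = 2.4799/2.5130 = 98.7%.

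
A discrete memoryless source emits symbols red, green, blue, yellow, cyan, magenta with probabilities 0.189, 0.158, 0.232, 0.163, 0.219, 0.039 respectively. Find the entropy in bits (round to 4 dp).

H = −Σ pᵢ log₂ pᵢ.
−0.189·log₂(0.189) = 0.4543
−0.158·log₂(0.158) = 0.4206
−0.232·log₂(0.232) = 0.4890
−0.163·log₂(0.163) = 0.4266
−0.219·log₂(0.219) = 0.4798
−0.039·log₂(0.039) = 0.1825
Sum ≈ 2.4528 → 2.4528 bits.

2.4528 bits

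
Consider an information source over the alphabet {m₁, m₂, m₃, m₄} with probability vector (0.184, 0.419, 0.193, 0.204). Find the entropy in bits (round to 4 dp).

H = −Σ pᵢ log₂ pᵢ.
−0.184·log₂(0.184) = 0.4494
−0.419·log₂(0.419) = 0.5258
−0.193·log₂(0.193) = 0.4581
−0.204·log₂(0.204) = 0.4678
Sum ≈ 1.9011 → 1.9011 bits.

1.9011 bits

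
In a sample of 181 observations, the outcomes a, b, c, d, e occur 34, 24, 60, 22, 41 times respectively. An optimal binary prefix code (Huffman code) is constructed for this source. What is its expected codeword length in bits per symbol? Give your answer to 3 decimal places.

Probabilities are the counts divided by 181.
Repeatedly combine the two least-probable nodes; the expected code length is the sum of the merged weights.
merge 22/181 + 24/181 → 46/181
merge 34/181 + 41/181 → 75/181
merge 46/181 + 60/181 → 106/181
merge 75/181 + 106/181 → 1
L = 46/181 + 75/181 + 106/181 + 1 = 408/181 ≈ 2.254 bits/symbol.

2.254 bits/symbol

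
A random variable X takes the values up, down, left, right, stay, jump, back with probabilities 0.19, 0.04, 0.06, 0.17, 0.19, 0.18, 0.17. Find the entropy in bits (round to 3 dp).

H = −Σ pᵢ log₂ pᵢ.
−0.19·log₂(0.19) = 0.4552
−0.04·log₂(0.04) = 0.1858
−0.06·log₂(0.06) = 0.2435
−0.17·log₂(0.17) = 0.4346
−0.19·log₂(0.19) = 0.4552
−0.18·log₂(0.18) = 0.4453
−0.17·log₂(0.17) = 0.4346
Sum ≈ 2.6542 → 2.654 bits.

2.654 bits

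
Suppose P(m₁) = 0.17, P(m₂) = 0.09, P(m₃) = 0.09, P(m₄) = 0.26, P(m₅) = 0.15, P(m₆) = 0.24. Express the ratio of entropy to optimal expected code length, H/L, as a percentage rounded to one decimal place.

98.8%

Entropy H = −Σ p log₂ p ≈ 2.4699 bits.
Huffman merges: 9/100+9/100→9/50; 3/20+17/100→8/25; 9/50+6/25→21/50; 13/50+8/25→29/50; 21/50+29/50→1. L = 5/2 ≈ 2.5000.
Efficiency = H/L = 2.4699/2.5000 = 98.8%.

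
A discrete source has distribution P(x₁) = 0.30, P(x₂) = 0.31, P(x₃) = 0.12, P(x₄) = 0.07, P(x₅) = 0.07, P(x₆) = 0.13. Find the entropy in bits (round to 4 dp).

2.3317 bits

H = −Σ pᵢ log₂ pᵢ.
−0.30·log₂(0.30) = 0.5211
−0.31·log₂(0.31) = 0.5238
−0.12·log₂(0.12) = 0.3671
−0.07·log₂(0.07) = 0.2686
−0.07·log₂(0.07) = 0.2686
−0.13·log₂(0.13) = 0.3826
Sum ≈ 2.3317 → 2.3317 bits.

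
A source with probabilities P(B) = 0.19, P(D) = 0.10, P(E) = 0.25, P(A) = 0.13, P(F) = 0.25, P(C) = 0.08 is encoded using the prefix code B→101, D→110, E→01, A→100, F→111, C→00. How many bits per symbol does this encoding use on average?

L̄ = Σ pᵢ·ℓᵢ = 0.19·3 + 0.10·3 + 0.25·2 + 0.13·3 + 0.25·3 + 0.08·2 = 2.67 bits/symbol.

2.67 bits/symbol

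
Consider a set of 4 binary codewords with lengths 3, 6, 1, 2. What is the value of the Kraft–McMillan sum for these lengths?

With common denominator 2^6 = 64: Σ 2^(−ℓᵢ) = 8/64 + 1/64 + 32/64 + 16/64 = 57/64 = 0.890625.

0.890625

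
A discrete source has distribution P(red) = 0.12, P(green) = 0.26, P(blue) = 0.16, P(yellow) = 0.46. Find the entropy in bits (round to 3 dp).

H = −Σ pᵢ log₂ pᵢ.
−0.12·log₂(0.12) = 0.3671
−0.26·log₂(0.26) = 0.5053
−0.16·log₂(0.16) = 0.4230
−0.46·log₂(0.46) = 0.5153
Sum ≈ 1.8107 → 1.811 bits.

1.811 bits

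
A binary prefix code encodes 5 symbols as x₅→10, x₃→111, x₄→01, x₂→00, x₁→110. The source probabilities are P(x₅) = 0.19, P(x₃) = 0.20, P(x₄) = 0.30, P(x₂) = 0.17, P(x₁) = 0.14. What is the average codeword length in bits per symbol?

2.34 bits/symbol

L̄ = Σ pᵢ·ℓᵢ = 0.19·2 + 0.20·3 + 0.30·2 + 0.17·2 + 0.14·3 = 2.34 bits/symbol.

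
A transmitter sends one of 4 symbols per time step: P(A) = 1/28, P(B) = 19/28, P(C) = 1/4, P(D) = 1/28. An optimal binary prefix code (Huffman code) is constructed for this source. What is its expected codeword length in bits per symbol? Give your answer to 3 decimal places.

Repeatedly combine the two least-probable nodes; the expected code length is the sum of the merged weights.
merge 1/28 + 1/28 → 1/14
merge 1/14 + 1/4 → 9/28
merge 9/28 + 19/28 → 1
L = 1/14 + 9/28 + 1 = 39/28 ≈ 1.393 bits/symbol.

1.393 bits/symbol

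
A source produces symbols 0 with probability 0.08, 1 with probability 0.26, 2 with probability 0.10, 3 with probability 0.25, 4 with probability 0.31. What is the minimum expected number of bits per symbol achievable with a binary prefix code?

2.18 bits/symbol

Repeatedly combine the two least-probable nodes; the expected code length is the sum of the merged weights.
merge 2/25 + 1/10 → 9/50
merge 9/50 + 1/4 → 43/100
merge 13/50 + 31/100 → 57/100
merge 43/100 + 57/100 → 1
L = 9/50 + 43/100 + 57/100 + 1 = 109/50 = 2.18 bits/symbol.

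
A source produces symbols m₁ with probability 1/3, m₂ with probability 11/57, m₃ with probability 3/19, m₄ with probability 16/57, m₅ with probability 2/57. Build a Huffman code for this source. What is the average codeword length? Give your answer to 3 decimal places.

Repeatedly combine the two least-probable nodes; the expected code length is the sum of the merged weights.
merge 2/57 + 3/19 → 11/57
merge 11/57 + 11/57 → 22/57
merge 16/57 + 1/3 → 35/57
merge 22/57 + 35/57 → 1
L = 11/57 + 22/57 + 35/57 + 1 = 125/57 ≈ 2.193 bits/symbol.

2.193 bits/symbol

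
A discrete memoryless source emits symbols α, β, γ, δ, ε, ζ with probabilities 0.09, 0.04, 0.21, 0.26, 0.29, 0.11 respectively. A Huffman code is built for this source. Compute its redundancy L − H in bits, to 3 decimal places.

Entropy H = −Σ p log₂ p ≈ 2.3447 bits.
Huffman merges: 1/25+9/100→13/100; 11/100+13/100→6/25; 21/100+6/25→9/20; 13/50+29/100→11/20; 9/20+11/20→1. L = 237/100 ≈ 2.3700.
L − H = 2.3700 − 2.3447 = 0.025 bits.

0.025 bits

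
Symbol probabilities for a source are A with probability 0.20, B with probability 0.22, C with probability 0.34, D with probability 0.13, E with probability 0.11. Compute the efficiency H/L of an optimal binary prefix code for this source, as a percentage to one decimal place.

98.5%

Entropy H = −Σ p log₂ p ≈ 2.2071 bits.
Huffman merges: 11/100+13/100→6/25; 1/5+11/50→21/50; 6/25+17/50→29/50; 21/50+29/50→1. L = 56/25 ≈ 2.2400.
Efficiency = H/L = 2.2071/2.2400 = 98.5%.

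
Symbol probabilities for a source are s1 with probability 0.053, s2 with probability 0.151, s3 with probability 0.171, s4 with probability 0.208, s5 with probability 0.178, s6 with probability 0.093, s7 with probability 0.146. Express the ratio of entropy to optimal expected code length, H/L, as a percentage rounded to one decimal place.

98.2%

Entropy H = −Σ p log₂ p ≈ 2.7105 bits.
Huffman merges: 53/1000+93/1000→73/500; 73/500+73/500→73/250; 151/1000+171/1000→161/500; 89/500+26/125→193/500; 73/250+161/500→307/500; 193/500+307/500→1. L = 69/25 ≈ 2.7600.
Efficiency = H/L = 2.7105/2.7600 = 98.2%.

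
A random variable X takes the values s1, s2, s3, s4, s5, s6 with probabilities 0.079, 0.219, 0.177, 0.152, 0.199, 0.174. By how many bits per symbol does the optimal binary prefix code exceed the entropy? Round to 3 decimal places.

0.055 bits

Entropy H = −Σ p log₂ p ≈ 2.5269 bits.
Huffman merges: 79/1000+19/125→231/1000; 87/500+177/1000→351/1000; 199/1000+219/1000→209/500; 231/1000+351/1000→291/500; 209/500+291/500→1. L = 1291/500 ≈ 2.5820.
L − H = 2.5820 − 2.5269 = 0.055 bits.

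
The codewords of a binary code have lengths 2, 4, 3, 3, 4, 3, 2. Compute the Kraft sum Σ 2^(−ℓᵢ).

1

With common denominator 2^4 = 16: Σ 2^(−ℓᵢ) = 4/16 + 1/16 + 2/16 + 2/16 + 1/16 + 2/16 + 4/16 = 16/16 = 1.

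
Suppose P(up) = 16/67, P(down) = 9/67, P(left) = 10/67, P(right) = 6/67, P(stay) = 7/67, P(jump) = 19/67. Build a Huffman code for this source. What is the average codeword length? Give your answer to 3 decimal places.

Repeatedly combine the two least-probable nodes; the expected code length is the sum of the merged weights.
merge 6/67 + 7/67 → 13/67
merge 9/67 + 10/67 → 19/67
merge 13/67 + 16/67 → 29/67
merge 19/67 + 19/67 → 38/67
merge 29/67 + 38/67 → 1
L = 13/67 + 19/67 + 29/67 + 38/67 + 1 = 166/67 ≈ 2.478 bits/symbol.

2.478 bits/symbol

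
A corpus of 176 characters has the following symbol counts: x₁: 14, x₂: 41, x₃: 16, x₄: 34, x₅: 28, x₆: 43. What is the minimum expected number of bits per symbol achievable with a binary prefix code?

Probabilities are the counts divided by 176.
Repeatedly combine the two least-probable nodes; the expected code length is the sum of the merged weights.
merge 7/88 + 1/11 → 15/88
merge 7/44 + 15/88 → 29/88
merge 17/88 + 41/176 → 75/176
merge 43/176 + 29/88 → 101/176
merge 75/176 + 101/176 → 1
L = 15/88 + 29/88 + 75/176 + 101/176 + 1 = 5/2 = 2.5 bits/symbol.

2.5 bits/symbol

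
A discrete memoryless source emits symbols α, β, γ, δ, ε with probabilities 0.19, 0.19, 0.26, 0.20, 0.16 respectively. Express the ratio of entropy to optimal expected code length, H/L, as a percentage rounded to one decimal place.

Entropy H = −Σ p log₂ p ≈ 2.3031 bits.
Huffman merges: 4/25+19/100→7/20; 19/100+1/5→39/100; 13/50+7/20→61/100; 39/100+61/100→1. L = 47/20 ≈ 2.3500.
Efficiency = H/L = 2.3031/2.3500 = 98.0%.

98.0%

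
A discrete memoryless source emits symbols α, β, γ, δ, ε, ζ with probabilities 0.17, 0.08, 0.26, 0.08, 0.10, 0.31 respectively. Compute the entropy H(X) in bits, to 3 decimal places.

H = −Σ pᵢ log₂ pᵢ.
−0.17·log₂(0.17) = 0.4346
−0.08·log₂(0.08) = 0.2915
−0.26·log₂(0.26) = 0.5053
−0.08·log₂(0.08) = 0.2915
−0.10·log₂(0.10) = 0.3322
−0.31·log₂(0.31) = 0.5238
Sum ≈ 2.3789 → 2.379 bits.

2.379 bits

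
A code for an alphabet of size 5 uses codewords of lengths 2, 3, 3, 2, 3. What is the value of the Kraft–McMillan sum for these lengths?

0.875

With common denominator 2^3 = 8: Σ 2^(−ℓᵢ) = 2/8 + 1/8 + 1/8 + 2/8 + 1/8 = 7/8 = 0.875.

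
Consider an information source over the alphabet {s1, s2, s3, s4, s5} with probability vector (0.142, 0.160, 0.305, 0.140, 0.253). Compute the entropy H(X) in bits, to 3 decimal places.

2.244 bits

H = −Σ pᵢ log₂ pᵢ.
−0.142·log₂(0.142) = 0.3999
−0.160·log₂(0.160) = 0.4230
−0.305·log₂(0.305) = 0.5225
−0.140·log₂(0.140) = 0.3971
−0.253·log₂(0.253) = 0.5016
Sum ≈ 2.2442 → 2.244 bits.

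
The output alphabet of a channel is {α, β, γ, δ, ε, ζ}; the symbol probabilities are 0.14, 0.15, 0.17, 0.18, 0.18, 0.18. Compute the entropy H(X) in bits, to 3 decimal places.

2.578 bits

H = −Σ pᵢ log₂ pᵢ.
−0.14·log₂(0.14) = 0.3971
−0.15·log₂(0.15) = 0.4105
−0.17·log₂(0.17) = 0.4346
−0.18·log₂(0.18) = 0.4453
−0.18·log₂(0.18) = 0.4453
−0.18·log₂(0.18) = 0.4453
Sum ≈ 2.5782 → 2.578 bits.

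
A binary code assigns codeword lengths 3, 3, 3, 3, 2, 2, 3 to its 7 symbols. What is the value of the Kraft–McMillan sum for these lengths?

1.125

With common denominator 2^3 = 8: Σ 2^(−ℓᵢ) = 1/8 + 1/8 + 1/8 + 1/8 + 2/8 + 2/8 + 1/8 = 9/8 = 1.125.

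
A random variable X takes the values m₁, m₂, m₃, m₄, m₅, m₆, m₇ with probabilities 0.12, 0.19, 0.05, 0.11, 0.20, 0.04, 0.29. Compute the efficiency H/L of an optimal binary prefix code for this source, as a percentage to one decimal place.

98.3%

Entropy H = −Σ p log₂ p ≈ 2.5567 bits.
Huffman merges: 1/25+1/20→9/100; 9/100+11/100→1/5; 3/25+19/100→31/100; 1/5+1/5→2/5; 29/100+31/100→3/5; 2/5+3/5→1. L = 13/5 ≈ 2.6000.
Efficiency = H/L = 2.5567/2.6000 = 98.3%.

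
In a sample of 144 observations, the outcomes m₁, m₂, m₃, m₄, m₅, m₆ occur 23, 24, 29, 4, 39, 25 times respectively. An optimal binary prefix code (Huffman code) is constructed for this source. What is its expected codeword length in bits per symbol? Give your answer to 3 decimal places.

2.528 bits/symbol

Probabilities are the counts divided by 144.
Repeatedly combine the two least-probable nodes; the expected code length is the sum of the merged weights.
merge 1/36 + 23/144 → 3/16
merge 1/6 + 25/144 → 49/144
merge 3/16 + 29/144 → 7/18
merge 13/48 + 49/144 → 11/18
merge 7/18 + 11/18 → 1
L = 3/16 + 49/144 + 7/18 + 11/18 + 1 = 91/36 ≈ 2.528 bits/symbol.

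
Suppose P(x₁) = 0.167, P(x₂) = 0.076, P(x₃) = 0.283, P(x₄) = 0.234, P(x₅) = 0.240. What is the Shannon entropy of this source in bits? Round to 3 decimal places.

2.214 bits

H = −Σ pᵢ log₂ pᵢ.
−0.167·log₂(0.167) = 0.4312
−0.076·log₂(0.076) = 0.2826
−0.283·log₂(0.283) = 0.5154
−0.234·log₂(0.234) = 0.4903
−0.240·log₂(0.240) = 0.4941
Sum ≈ 2.2136 → 2.214 bits.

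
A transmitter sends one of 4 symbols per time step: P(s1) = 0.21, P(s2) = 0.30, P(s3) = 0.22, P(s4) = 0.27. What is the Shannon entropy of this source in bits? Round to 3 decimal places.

1.985 bits

H = −Σ pᵢ log₂ pᵢ.
−0.21·log₂(0.21) = 0.4728
−0.30·log₂(0.30) = 0.5211
−0.22·log₂(0.22) = 0.4806
−0.27·log₂(0.27) = 0.5100
Sum ≈ 1.9845 → 1.985 bits.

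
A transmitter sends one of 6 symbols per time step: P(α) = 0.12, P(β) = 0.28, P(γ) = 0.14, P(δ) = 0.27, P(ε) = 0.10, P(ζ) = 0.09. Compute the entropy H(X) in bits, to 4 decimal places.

H = −Σ pᵢ log₂ pᵢ.
−0.12·log₂(0.12) = 0.3671
−0.28·log₂(0.28) = 0.5142
−0.14·log₂(0.14) = 0.3971
−0.27·log₂(0.27) = 0.5100
−0.10·log₂(0.10) = 0.3322
−0.09·log₂(0.09) = 0.3127
Sum ≈ 2.4333 → 2.4333 bits.

2.4333 bits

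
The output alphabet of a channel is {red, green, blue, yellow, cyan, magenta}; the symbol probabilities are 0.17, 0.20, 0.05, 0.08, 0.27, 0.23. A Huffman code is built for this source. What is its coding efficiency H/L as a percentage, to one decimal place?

Entropy H = −Σ p log₂ p ≈ 2.4043 bits.
Huffman merges: 1/20+2/25→13/100; 13/100+17/100→3/10; 1/5+23/100→43/100; 27/100+3/10→57/100; 43/100+57/100→1. L = 243/100 ≈ 2.4300.
Efficiency = H/L = 2.4043/2.4300 = 98.9%.

98.9%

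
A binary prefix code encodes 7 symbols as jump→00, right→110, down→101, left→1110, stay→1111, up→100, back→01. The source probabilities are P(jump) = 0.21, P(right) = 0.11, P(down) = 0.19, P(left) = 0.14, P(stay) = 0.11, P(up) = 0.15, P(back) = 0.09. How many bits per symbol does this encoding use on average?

L̄ = Σ pᵢ·ℓᵢ = 0.21·2 + 0.11·3 + 0.19·3 + 0.14·4 + 0.11·4 + 0.15·3 + 0.09·2 = 2.95 bits/symbol.

2.95 bits/symbol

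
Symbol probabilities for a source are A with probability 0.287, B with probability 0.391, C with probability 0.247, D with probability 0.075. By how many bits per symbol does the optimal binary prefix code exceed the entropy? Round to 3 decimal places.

Entropy H = −Σ p log₂ p ≈ 1.8251 bits.
Huffman merges: 3/40+247/1000→161/500; 287/1000+161/500→609/1000; 391/1000+609/1000→1. L = 1931/1000 ≈ 1.9310.
L − H = 1.9310 − 1.8251 = 0.106 bits.

0.106 bits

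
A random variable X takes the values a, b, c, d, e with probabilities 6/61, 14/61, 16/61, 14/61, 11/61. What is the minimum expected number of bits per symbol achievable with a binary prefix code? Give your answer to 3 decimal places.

2.279 bits/symbol

Repeatedly combine the two least-probable nodes; the expected code length is the sum of the merged weights.
merge 6/61 + 11/61 → 17/61
merge 14/61 + 14/61 → 28/61
merge 16/61 + 17/61 → 33/61
merge 28/61 + 33/61 → 1
L = 17/61 + 28/61 + 33/61 + 1 = 139/61 ≈ 2.279 bits/symbol.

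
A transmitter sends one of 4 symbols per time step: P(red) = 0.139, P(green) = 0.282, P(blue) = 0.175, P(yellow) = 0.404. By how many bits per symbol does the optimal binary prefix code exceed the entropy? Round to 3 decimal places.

0.031 bits

Entropy H = −Σ p log₂ p ≈ 1.8790 bits.
Huffman merges: 139/1000+7/40→157/500; 141/500+157/500→149/250; 101/250+149/250→1. L = 191/100 ≈ 1.9100.
L − H = 1.9100 − 1.8790 = 0.031 bits.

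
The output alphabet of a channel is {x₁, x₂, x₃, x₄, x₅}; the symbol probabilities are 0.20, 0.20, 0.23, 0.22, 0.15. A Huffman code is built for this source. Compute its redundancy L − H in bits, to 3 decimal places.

Entropy H = −Σ p log₂ p ≈ 2.3076 bits.
Huffman merges: 3/20+1/5→7/20; 1/5+11/50→21/50; 23/100+7/20→29/50; 21/50+29/50→1. L = 47/20 ≈ 2.3500.
L − H = 2.3500 − 2.3076 = 0.042 bits.

0.042 bits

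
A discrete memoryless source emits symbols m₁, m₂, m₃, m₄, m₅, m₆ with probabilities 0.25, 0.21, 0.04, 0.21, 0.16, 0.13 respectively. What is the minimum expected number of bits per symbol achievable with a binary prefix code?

Repeatedly combine the two least-probable nodes; the expected code length is the sum of the merged weights.
merge 1/25 + 13/100 → 17/100
merge 4/25 + 17/100 → 33/100
merge 21/100 + 21/100 → 21/50
merge 1/4 + 33/100 → 29/50
merge 21/50 + 29/50 → 1
L = 17/100 + 33/100 + 21/50 + 29/50 + 1 = 5/2 = 2.5 bits/symbol.

2.5 bits/symbol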